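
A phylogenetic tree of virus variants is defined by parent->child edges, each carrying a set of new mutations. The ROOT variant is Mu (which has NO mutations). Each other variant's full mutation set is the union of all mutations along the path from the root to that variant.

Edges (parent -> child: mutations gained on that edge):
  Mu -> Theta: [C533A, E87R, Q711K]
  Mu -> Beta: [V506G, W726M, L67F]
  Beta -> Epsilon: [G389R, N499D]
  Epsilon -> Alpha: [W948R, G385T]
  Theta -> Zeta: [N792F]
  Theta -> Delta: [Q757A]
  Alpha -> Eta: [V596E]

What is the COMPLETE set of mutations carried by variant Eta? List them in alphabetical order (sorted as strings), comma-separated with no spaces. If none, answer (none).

At Mu: gained [] -> total []
At Beta: gained ['V506G', 'W726M', 'L67F'] -> total ['L67F', 'V506G', 'W726M']
At Epsilon: gained ['G389R', 'N499D'] -> total ['G389R', 'L67F', 'N499D', 'V506G', 'W726M']
At Alpha: gained ['W948R', 'G385T'] -> total ['G385T', 'G389R', 'L67F', 'N499D', 'V506G', 'W726M', 'W948R']
At Eta: gained ['V596E'] -> total ['G385T', 'G389R', 'L67F', 'N499D', 'V506G', 'V596E', 'W726M', 'W948R']

Answer: G385T,G389R,L67F,N499D,V506G,V596E,W726M,W948R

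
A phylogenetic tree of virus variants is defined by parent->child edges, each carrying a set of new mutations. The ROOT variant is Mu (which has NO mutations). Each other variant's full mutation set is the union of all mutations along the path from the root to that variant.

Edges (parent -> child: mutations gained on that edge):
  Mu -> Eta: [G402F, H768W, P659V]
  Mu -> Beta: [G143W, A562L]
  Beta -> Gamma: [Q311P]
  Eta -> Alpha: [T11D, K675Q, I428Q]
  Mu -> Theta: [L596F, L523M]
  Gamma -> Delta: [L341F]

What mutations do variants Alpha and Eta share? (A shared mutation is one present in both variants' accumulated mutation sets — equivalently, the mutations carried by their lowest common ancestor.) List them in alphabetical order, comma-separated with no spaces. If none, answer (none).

Accumulating mutations along path to Alpha:
  At Mu: gained [] -> total []
  At Eta: gained ['G402F', 'H768W', 'P659V'] -> total ['G402F', 'H768W', 'P659V']
  At Alpha: gained ['T11D', 'K675Q', 'I428Q'] -> total ['G402F', 'H768W', 'I428Q', 'K675Q', 'P659V', 'T11D']
Mutations(Alpha) = ['G402F', 'H768W', 'I428Q', 'K675Q', 'P659V', 'T11D']
Accumulating mutations along path to Eta:
  At Mu: gained [] -> total []
  At Eta: gained ['G402F', 'H768W', 'P659V'] -> total ['G402F', 'H768W', 'P659V']
Mutations(Eta) = ['G402F', 'H768W', 'P659V']
Intersection: ['G402F', 'H768W', 'I428Q', 'K675Q', 'P659V', 'T11D'] ∩ ['G402F', 'H768W', 'P659V'] = ['G402F', 'H768W', 'P659V']

Answer: G402F,H768W,P659V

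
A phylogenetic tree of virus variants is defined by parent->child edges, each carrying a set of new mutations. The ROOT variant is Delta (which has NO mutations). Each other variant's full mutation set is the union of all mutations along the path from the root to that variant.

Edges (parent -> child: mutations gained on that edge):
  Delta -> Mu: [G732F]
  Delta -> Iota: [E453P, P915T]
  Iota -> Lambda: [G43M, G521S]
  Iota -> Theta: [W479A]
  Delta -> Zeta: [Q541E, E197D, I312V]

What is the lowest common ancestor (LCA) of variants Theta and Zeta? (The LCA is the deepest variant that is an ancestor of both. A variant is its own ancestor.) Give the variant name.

Path from root to Theta: Delta -> Iota -> Theta
  ancestors of Theta: {Delta, Iota, Theta}
Path from root to Zeta: Delta -> Zeta
  ancestors of Zeta: {Delta, Zeta}
Common ancestors: {Delta}
Walk up from Zeta: Zeta (not in ancestors of Theta), Delta (in ancestors of Theta)
Deepest common ancestor (LCA) = Delta

Answer: Delta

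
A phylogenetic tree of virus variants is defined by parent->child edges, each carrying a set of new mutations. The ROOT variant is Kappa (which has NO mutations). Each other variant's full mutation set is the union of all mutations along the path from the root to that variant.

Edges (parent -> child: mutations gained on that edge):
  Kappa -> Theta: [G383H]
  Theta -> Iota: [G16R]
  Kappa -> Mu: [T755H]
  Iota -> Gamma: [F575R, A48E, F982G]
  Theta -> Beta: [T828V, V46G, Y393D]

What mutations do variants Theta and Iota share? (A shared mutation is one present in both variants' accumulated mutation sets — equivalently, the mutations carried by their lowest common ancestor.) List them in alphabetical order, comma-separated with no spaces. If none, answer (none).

Answer: G383H

Derivation:
Accumulating mutations along path to Theta:
  At Kappa: gained [] -> total []
  At Theta: gained ['G383H'] -> total ['G383H']
Mutations(Theta) = ['G383H']
Accumulating mutations along path to Iota:
  At Kappa: gained [] -> total []
  At Theta: gained ['G383H'] -> total ['G383H']
  At Iota: gained ['G16R'] -> total ['G16R', 'G383H']
Mutations(Iota) = ['G16R', 'G383H']
Intersection: ['G383H'] ∩ ['G16R', 'G383H'] = ['G383H']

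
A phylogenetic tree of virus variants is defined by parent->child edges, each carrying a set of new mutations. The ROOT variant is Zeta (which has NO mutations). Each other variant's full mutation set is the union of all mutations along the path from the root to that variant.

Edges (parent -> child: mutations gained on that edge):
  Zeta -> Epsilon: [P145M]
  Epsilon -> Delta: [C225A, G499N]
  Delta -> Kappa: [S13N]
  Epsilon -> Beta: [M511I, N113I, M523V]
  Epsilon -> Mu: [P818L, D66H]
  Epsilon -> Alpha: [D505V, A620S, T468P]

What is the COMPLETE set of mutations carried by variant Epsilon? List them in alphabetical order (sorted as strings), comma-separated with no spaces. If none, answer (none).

At Zeta: gained [] -> total []
At Epsilon: gained ['P145M'] -> total ['P145M']

Answer: P145M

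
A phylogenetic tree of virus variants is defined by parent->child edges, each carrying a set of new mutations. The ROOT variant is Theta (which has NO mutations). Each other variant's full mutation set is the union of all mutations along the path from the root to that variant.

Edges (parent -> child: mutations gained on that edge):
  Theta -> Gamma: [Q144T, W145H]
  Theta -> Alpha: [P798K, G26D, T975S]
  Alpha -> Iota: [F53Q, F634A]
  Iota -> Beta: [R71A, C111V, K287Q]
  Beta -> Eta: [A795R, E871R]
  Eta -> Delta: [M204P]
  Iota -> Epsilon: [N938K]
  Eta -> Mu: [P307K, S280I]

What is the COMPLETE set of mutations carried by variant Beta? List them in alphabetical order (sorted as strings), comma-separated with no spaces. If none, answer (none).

Answer: C111V,F53Q,F634A,G26D,K287Q,P798K,R71A,T975S

Derivation:
At Theta: gained [] -> total []
At Alpha: gained ['P798K', 'G26D', 'T975S'] -> total ['G26D', 'P798K', 'T975S']
At Iota: gained ['F53Q', 'F634A'] -> total ['F53Q', 'F634A', 'G26D', 'P798K', 'T975S']
At Beta: gained ['R71A', 'C111V', 'K287Q'] -> total ['C111V', 'F53Q', 'F634A', 'G26D', 'K287Q', 'P798K', 'R71A', 'T975S']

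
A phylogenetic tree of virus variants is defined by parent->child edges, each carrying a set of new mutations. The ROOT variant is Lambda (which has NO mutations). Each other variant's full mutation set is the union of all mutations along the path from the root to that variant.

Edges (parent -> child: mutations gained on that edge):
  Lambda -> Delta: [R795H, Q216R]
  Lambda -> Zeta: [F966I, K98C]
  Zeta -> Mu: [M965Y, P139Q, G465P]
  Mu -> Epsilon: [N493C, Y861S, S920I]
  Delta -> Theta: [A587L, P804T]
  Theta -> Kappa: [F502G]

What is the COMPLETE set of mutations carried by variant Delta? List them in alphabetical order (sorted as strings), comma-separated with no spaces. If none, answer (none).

At Lambda: gained [] -> total []
At Delta: gained ['R795H', 'Q216R'] -> total ['Q216R', 'R795H']

Answer: Q216R,R795H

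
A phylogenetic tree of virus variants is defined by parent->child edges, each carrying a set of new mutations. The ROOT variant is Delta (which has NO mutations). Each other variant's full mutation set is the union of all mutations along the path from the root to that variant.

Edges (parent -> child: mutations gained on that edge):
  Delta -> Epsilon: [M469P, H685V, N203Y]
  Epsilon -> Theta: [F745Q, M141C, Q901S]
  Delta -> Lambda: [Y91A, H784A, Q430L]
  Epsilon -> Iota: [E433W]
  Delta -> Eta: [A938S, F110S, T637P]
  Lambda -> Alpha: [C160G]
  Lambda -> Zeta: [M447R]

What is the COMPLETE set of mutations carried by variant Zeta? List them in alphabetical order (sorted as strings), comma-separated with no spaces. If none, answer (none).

Answer: H784A,M447R,Q430L,Y91A

Derivation:
At Delta: gained [] -> total []
At Lambda: gained ['Y91A', 'H784A', 'Q430L'] -> total ['H784A', 'Q430L', 'Y91A']
At Zeta: gained ['M447R'] -> total ['H784A', 'M447R', 'Q430L', 'Y91A']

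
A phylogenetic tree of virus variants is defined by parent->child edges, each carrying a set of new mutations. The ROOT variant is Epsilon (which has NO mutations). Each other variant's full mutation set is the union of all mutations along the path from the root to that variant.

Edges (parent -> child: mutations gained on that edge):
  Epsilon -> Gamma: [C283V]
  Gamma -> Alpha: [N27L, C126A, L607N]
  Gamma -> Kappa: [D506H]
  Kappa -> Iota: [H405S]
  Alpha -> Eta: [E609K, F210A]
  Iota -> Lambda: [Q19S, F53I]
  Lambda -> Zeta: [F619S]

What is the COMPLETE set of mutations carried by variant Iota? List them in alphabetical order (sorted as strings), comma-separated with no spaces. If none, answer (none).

Answer: C283V,D506H,H405S

Derivation:
At Epsilon: gained [] -> total []
At Gamma: gained ['C283V'] -> total ['C283V']
At Kappa: gained ['D506H'] -> total ['C283V', 'D506H']
At Iota: gained ['H405S'] -> total ['C283V', 'D506H', 'H405S']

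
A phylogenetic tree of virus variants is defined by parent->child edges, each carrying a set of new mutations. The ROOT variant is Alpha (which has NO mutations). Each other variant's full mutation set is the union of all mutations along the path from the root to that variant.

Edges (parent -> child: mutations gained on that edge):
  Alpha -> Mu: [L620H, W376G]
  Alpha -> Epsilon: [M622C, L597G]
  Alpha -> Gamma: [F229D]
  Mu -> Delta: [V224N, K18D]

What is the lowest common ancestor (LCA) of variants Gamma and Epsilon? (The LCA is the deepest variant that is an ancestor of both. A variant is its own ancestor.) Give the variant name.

Path from root to Gamma: Alpha -> Gamma
  ancestors of Gamma: {Alpha, Gamma}
Path from root to Epsilon: Alpha -> Epsilon
  ancestors of Epsilon: {Alpha, Epsilon}
Common ancestors: {Alpha}
Walk up from Epsilon: Epsilon (not in ancestors of Gamma), Alpha (in ancestors of Gamma)
Deepest common ancestor (LCA) = Alpha

Answer: Alpha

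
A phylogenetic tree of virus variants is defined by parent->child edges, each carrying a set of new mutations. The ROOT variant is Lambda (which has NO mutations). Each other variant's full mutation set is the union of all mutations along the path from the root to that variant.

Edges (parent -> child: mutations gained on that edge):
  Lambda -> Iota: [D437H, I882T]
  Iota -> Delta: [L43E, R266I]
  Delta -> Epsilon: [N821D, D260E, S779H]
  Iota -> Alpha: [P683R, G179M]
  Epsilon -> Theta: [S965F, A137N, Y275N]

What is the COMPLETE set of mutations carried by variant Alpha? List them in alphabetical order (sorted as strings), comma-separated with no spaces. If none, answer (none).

Answer: D437H,G179M,I882T,P683R

Derivation:
At Lambda: gained [] -> total []
At Iota: gained ['D437H', 'I882T'] -> total ['D437H', 'I882T']
At Alpha: gained ['P683R', 'G179M'] -> total ['D437H', 'G179M', 'I882T', 'P683R']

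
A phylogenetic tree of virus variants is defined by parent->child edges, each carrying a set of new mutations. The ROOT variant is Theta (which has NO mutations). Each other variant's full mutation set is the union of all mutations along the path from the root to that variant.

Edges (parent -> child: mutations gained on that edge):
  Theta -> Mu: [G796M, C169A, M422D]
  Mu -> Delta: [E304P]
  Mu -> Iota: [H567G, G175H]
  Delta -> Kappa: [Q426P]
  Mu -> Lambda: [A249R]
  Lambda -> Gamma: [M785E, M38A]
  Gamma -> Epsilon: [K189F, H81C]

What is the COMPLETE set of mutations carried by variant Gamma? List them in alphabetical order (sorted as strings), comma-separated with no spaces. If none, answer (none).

Answer: A249R,C169A,G796M,M38A,M422D,M785E

Derivation:
At Theta: gained [] -> total []
At Mu: gained ['G796M', 'C169A', 'M422D'] -> total ['C169A', 'G796M', 'M422D']
At Lambda: gained ['A249R'] -> total ['A249R', 'C169A', 'G796M', 'M422D']
At Gamma: gained ['M785E', 'M38A'] -> total ['A249R', 'C169A', 'G796M', 'M38A', 'M422D', 'M785E']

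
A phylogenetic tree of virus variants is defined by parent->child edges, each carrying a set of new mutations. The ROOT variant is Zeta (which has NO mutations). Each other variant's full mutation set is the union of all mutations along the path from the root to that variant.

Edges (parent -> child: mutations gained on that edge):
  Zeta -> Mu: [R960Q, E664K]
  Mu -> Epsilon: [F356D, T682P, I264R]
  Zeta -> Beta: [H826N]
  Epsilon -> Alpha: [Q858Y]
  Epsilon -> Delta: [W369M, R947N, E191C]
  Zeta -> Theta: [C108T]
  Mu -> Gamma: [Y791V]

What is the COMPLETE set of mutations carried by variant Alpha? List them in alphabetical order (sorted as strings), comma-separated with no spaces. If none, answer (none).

Answer: E664K,F356D,I264R,Q858Y,R960Q,T682P

Derivation:
At Zeta: gained [] -> total []
At Mu: gained ['R960Q', 'E664K'] -> total ['E664K', 'R960Q']
At Epsilon: gained ['F356D', 'T682P', 'I264R'] -> total ['E664K', 'F356D', 'I264R', 'R960Q', 'T682P']
At Alpha: gained ['Q858Y'] -> total ['E664K', 'F356D', 'I264R', 'Q858Y', 'R960Q', 'T682P']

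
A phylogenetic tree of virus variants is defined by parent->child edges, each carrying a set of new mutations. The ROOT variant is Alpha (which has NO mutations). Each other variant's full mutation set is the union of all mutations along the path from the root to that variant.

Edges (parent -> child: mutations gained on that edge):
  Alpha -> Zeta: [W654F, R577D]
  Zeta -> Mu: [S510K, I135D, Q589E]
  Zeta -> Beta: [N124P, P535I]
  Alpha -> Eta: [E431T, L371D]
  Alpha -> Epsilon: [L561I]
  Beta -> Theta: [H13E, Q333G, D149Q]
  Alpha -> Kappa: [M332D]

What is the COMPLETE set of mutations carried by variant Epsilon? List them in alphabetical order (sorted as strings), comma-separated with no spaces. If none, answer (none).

At Alpha: gained [] -> total []
At Epsilon: gained ['L561I'] -> total ['L561I']

Answer: L561I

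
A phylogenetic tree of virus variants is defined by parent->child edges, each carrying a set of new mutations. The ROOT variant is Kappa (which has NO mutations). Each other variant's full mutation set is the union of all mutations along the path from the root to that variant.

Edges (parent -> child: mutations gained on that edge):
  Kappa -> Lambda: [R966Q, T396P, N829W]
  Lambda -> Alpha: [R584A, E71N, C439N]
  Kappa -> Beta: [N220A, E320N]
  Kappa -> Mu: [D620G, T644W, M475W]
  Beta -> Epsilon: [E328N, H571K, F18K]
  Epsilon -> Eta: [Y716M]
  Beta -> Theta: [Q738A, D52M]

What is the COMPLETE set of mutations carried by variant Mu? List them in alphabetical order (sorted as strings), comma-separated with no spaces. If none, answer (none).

Answer: D620G,M475W,T644W

Derivation:
At Kappa: gained [] -> total []
At Mu: gained ['D620G', 'T644W', 'M475W'] -> total ['D620G', 'M475W', 'T644W']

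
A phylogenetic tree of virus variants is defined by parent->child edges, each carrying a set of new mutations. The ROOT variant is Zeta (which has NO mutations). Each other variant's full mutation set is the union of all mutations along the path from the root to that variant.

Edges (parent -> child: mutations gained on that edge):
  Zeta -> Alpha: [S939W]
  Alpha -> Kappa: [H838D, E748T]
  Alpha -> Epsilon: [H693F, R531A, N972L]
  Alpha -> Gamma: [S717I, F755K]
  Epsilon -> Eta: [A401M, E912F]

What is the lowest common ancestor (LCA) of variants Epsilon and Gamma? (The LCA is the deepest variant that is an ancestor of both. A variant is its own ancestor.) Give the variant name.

Path from root to Epsilon: Zeta -> Alpha -> Epsilon
  ancestors of Epsilon: {Zeta, Alpha, Epsilon}
Path from root to Gamma: Zeta -> Alpha -> Gamma
  ancestors of Gamma: {Zeta, Alpha, Gamma}
Common ancestors: {Zeta, Alpha}
Walk up from Gamma: Gamma (not in ancestors of Epsilon), Alpha (in ancestors of Epsilon), Zeta (in ancestors of Epsilon)
Deepest common ancestor (LCA) = Alpha

Answer: Alpha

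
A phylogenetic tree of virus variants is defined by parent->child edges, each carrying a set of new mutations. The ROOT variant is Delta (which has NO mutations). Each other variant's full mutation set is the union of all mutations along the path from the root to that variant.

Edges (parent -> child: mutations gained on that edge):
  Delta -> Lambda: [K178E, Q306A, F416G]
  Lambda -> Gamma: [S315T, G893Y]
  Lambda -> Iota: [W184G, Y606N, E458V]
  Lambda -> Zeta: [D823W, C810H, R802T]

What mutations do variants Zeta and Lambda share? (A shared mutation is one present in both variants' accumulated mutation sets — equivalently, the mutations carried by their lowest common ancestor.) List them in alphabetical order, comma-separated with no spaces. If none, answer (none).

Answer: F416G,K178E,Q306A

Derivation:
Accumulating mutations along path to Zeta:
  At Delta: gained [] -> total []
  At Lambda: gained ['K178E', 'Q306A', 'F416G'] -> total ['F416G', 'K178E', 'Q306A']
  At Zeta: gained ['D823W', 'C810H', 'R802T'] -> total ['C810H', 'D823W', 'F416G', 'K178E', 'Q306A', 'R802T']
Mutations(Zeta) = ['C810H', 'D823W', 'F416G', 'K178E', 'Q306A', 'R802T']
Accumulating mutations along path to Lambda:
  At Delta: gained [] -> total []
  At Lambda: gained ['K178E', 'Q306A', 'F416G'] -> total ['F416G', 'K178E', 'Q306A']
Mutations(Lambda) = ['F416G', 'K178E', 'Q306A']
Intersection: ['C810H', 'D823W', 'F416G', 'K178E', 'Q306A', 'R802T'] ∩ ['F416G', 'K178E', 'Q306A'] = ['F416G', 'K178E', 'Q306A']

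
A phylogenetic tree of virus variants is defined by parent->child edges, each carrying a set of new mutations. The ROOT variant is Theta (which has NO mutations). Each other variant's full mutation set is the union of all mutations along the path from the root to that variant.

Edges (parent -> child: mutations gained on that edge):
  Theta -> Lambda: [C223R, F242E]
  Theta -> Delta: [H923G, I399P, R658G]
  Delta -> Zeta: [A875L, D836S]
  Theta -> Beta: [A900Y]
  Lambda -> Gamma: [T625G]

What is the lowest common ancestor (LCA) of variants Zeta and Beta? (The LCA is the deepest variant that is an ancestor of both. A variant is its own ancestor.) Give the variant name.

Answer: Theta

Derivation:
Path from root to Zeta: Theta -> Delta -> Zeta
  ancestors of Zeta: {Theta, Delta, Zeta}
Path from root to Beta: Theta -> Beta
  ancestors of Beta: {Theta, Beta}
Common ancestors: {Theta}
Walk up from Beta: Beta (not in ancestors of Zeta), Theta (in ancestors of Zeta)
Deepest common ancestor (LCA) = Theta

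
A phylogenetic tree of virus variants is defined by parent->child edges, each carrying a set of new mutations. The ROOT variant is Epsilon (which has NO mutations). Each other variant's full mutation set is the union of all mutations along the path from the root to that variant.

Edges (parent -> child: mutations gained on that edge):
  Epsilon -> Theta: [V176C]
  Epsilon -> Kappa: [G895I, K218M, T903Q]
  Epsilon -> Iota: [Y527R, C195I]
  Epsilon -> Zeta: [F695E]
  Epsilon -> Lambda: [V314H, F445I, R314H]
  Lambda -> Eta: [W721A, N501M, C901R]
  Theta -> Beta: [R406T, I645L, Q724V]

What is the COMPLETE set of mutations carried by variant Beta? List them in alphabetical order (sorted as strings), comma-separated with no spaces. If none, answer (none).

At Epsilon: gained [] -> total []
At Theta: gained ['V176C'] -> total ['V176C']
At Beta: gained ['R406T', 'I645L', 'Q724V'] -> total ['I645L', 'Q724V', 'R406T', 'V176C']

Answer: I645L,Q724V,R406T,V176C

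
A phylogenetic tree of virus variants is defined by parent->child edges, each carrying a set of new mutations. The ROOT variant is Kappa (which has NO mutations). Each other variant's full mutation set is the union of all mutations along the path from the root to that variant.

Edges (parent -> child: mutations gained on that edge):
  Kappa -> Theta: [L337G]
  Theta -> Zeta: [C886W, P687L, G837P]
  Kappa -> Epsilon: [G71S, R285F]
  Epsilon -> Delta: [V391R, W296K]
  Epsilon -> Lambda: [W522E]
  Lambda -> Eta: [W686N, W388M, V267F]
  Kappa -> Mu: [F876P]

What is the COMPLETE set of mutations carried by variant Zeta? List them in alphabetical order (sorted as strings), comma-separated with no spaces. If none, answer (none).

Answer: C886W,G837P,L337G,P687L

Derivation:
At Kappa: gained [] -> total []
At Theta: gained ['L337G'] -> total ['L337G']
At Zeta: gained ['C886W', 'P687L', 'G837P'] -> total ['C886W', 'G837P', 'L337G', 'P687L']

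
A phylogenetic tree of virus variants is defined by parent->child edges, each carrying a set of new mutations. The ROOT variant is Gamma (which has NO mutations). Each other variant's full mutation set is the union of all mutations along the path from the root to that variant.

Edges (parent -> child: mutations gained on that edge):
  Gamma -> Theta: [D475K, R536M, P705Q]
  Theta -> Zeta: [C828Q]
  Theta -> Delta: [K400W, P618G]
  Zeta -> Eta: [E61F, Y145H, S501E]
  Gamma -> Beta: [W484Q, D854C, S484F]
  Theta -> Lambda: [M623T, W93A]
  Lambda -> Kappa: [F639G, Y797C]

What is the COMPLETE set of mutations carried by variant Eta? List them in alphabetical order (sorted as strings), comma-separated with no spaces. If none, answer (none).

At Gamma: gained [] -> total []
At Theta: gained ['D475K', 'R536M', 'P705Q'] -> total ['D475K', 'P705Q', 'R536M']
At Zeta: gained ['C828Q'] -> total ['C828Q', 'D475K', 'P705Q', 'R536M']
At Eta: gained ['E61F', 'Y145H', 'S501E'] -> total ['C828Q', 'D475K', 'E61F', 'P705Q', 'R536M', 'S501E', 'Y145H']

Answer: C828Q,D475K,E61F,P705Q,R536M,S501E,Y145H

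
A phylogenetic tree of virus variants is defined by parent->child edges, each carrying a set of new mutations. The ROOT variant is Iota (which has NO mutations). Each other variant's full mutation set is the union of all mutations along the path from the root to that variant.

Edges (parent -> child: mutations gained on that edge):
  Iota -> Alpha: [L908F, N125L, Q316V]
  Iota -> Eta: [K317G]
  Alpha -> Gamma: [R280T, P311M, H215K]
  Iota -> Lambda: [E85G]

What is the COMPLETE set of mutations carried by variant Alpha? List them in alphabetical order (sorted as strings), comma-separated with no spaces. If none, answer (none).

Answer: L908F,N125L,Q316V

Derivation:
At Iota: gained [] -> total []
At Alpha: gained ['L908F', 'N125L', 'Q316V'] -> total ['L908F', 'N125L', 'Q316V']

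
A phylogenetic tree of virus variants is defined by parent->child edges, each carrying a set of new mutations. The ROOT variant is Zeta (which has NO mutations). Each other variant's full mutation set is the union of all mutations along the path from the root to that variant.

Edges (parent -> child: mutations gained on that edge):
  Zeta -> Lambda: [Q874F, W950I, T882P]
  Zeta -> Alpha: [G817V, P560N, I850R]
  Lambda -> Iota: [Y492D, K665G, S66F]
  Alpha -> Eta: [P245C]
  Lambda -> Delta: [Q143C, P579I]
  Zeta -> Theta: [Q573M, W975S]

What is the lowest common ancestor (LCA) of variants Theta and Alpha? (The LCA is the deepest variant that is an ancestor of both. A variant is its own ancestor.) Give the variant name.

Path from root to Theta: Zeta -> Theta
  ancestors of Theta: {Zeta, Theta}
Path from root to Alpha: Zeta -> Alpha
  ancestors of Alpha: {Zeta, Alpha}
Common ancestors: {Zeta}
Walk up from Alpha: Alpha (not in ancestors of Theta), Zeta (in ancestors of Theta)
Deepest common ancestor (LCA) = Zeta

Answer: Zeta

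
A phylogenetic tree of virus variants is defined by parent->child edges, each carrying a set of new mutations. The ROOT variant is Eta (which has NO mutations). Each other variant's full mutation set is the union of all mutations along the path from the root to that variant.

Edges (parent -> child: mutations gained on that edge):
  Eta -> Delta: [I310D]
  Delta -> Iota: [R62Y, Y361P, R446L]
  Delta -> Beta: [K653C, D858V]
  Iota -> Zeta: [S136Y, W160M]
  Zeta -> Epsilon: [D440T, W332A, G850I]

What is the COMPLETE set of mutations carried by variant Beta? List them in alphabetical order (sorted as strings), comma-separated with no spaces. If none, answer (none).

Answer: D858V,I310D,K653C

Derivation:
At Eta: gained [] -> total []
At Delta: gained ['I310D'] -> total ['I310D']
At Beta: gained ['K653C', 'D858V'] -> total ['D858V', 'I310D', 'K653C']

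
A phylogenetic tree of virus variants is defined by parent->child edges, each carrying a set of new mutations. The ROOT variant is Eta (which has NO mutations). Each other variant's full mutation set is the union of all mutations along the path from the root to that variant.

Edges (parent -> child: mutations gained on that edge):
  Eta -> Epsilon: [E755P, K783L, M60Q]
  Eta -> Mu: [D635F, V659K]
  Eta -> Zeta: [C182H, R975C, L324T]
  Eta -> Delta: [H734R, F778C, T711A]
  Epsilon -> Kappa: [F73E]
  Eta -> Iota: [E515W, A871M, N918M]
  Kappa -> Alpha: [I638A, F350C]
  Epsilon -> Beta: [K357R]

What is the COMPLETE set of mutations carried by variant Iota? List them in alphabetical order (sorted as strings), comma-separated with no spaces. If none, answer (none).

Answer: A871M,E515W,N918M

Derivation:
At Eta: gained [] -> total []
At Iota: gained ['E515W', 'A871M', 'N918M'] -> total ['A871M', 'E515W', 'N918M']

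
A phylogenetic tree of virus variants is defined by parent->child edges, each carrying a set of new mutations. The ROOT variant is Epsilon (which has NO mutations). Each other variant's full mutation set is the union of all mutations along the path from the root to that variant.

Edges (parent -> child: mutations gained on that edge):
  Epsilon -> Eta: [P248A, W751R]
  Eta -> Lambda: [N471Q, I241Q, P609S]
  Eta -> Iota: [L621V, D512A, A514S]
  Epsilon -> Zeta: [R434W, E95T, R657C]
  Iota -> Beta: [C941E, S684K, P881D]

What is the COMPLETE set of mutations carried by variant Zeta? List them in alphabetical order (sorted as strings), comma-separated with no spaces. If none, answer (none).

At Epsilon: gained [] -> total []
At Zeta: gained ['R434W', 'E95T', 'R657C'] -> total ['E95T', 'R434W', 'R657C']

Answer: E95T,R434W,R657C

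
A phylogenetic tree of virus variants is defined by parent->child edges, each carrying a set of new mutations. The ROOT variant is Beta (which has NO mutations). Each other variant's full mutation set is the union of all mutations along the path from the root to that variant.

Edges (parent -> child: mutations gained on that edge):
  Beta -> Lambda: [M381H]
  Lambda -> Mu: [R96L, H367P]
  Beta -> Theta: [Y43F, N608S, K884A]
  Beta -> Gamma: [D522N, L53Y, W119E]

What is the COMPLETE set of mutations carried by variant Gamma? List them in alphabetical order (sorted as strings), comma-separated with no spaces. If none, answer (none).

Answer: D522N,L53Y,W119E

Derivation:
At Beta: gained [] -> total []
At Gamma: gained ['D522N', 'L53Y', 'W119E'] -> total ['D522N', 'L53Y', 'W119E']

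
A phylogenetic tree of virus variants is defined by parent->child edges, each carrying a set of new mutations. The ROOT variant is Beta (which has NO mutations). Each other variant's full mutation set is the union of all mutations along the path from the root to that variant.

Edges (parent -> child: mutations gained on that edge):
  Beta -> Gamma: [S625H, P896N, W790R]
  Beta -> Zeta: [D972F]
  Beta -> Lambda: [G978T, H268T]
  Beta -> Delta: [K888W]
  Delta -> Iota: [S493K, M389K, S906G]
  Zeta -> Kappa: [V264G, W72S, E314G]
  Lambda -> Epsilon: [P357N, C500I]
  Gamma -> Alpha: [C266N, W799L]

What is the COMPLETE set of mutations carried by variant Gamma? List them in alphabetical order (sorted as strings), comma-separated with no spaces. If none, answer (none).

At Beta: gained [] -> total []
At Gamma: gained ['S625H', 'P896N', 'W790R'] -> total ['P896N', 'S625H', 'W790R']

Answer: P896N,S625H,W790R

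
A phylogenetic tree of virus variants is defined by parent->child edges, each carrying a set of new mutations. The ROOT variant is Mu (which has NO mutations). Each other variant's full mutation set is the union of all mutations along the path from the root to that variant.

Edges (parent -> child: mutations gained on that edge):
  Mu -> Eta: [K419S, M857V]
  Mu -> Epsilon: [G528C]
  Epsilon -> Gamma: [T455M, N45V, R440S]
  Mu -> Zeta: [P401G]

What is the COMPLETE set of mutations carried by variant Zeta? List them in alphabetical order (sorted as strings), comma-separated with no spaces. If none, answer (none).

Answer: P401G

Derivation:
At Mu: gained [] -> total []
At Zeta: gained ['P401G'] -> total ['P401G']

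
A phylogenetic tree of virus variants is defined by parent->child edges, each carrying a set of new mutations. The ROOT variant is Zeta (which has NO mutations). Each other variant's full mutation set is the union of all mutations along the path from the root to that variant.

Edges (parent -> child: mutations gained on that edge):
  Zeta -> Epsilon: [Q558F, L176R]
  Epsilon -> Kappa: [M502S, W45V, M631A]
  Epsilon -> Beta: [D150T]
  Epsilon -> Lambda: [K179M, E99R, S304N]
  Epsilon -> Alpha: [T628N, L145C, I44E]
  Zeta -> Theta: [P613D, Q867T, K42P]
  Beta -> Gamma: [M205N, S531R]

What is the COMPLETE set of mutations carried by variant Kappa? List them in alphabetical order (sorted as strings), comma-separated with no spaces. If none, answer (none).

Answer: L176R,M502S,M631A,Q558F,W45V

Derivation:
At Zeta: gained [] -> total []
At Epsilon: gained ['Q558F', 'L176R'] -> total ['L176R', 'Q558F']
At Kappa: gained ['M502S', 'W45V', 'M631A'] -> total ['L176R', 'M502S', 'M631A', 'Q558F', 'W45V']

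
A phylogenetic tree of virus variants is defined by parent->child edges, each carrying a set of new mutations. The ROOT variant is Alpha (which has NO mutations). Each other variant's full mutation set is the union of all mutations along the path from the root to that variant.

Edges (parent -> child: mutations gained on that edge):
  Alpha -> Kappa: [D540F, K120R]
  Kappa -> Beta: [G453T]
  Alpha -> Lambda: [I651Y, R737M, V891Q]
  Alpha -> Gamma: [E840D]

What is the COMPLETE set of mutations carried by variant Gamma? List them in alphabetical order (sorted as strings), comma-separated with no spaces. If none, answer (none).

Answer: E840D

Derivation:
At Alpha: gained [] -> total []
At Gamma: gained ['E840D'] -> total ['E840D']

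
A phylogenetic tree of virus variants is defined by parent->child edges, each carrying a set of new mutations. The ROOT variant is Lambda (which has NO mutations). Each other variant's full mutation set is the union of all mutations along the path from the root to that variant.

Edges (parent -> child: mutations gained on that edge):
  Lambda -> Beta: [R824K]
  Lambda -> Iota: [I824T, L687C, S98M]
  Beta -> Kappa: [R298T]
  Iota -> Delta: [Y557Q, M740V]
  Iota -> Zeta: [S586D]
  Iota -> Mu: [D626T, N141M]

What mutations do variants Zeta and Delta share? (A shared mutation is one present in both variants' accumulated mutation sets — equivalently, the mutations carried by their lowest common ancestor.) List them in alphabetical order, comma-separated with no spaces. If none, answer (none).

Answer: I824T,L687C,S98M

Derivation:
Accumulating mutations along path to Zeta:
  At Lambda: gained [] -> total []
  At Iota: gained ['I824T', 'L687C', 'S98M'] -> total ['I824T', 'L687C', 'S98M']
  At Zeta: gained ['S586D'] -> total ['I824T', 'L687C', 'S586D', 'S98M']
Mutations(Zeta) = ['I824T', 'L687C', 'S586D', 'S98M']
Accumulating mutations along path to Delta:
  At Lambda: gained [] -> total []
  At Iota: gained ['I824T', 'L687C', 'S98M'] -> total ['I824T', 'L687C', 'S98M']
  At Delta: gained ['Y557Q', 'M740V'] -> total ['I824T', 'L687C', 'M740V', 'S98M', 'Y557Q']
Mutations(Delta) = ['I824T', 'L687C', 'M740V', 'S98M', 'Y557Q']
Intersection: ['I824T', 'L687C', 'S586D', 'S98M'] ∩ ['I824T', 'L687C', 'M740V', 'S98M', 'Y557Q'] = ['I824T', 'L687C', 'S98M']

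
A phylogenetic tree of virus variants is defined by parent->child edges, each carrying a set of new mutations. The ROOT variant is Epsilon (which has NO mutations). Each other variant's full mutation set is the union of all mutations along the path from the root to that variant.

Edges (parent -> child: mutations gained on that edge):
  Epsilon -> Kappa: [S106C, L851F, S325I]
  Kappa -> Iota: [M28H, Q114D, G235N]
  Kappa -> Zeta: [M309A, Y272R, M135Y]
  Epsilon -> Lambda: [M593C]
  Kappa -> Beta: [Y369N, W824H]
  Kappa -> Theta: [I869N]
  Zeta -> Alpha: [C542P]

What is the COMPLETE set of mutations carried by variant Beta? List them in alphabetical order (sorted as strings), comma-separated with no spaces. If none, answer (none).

Answer: L851F,S106C,S325I,W824H,Y369N

Derivation:
At Epsilon: gained [] -> total []
At Kappa: gained ['S106C', 'L851F', 'S325I'] -> total ['L851F', 'S106C', 'S325I']
At Beta: gained ['Y369N', 'W824H'] -> total ['L851F', 'S106C', 'S325I', 'W824H', 'Y369N']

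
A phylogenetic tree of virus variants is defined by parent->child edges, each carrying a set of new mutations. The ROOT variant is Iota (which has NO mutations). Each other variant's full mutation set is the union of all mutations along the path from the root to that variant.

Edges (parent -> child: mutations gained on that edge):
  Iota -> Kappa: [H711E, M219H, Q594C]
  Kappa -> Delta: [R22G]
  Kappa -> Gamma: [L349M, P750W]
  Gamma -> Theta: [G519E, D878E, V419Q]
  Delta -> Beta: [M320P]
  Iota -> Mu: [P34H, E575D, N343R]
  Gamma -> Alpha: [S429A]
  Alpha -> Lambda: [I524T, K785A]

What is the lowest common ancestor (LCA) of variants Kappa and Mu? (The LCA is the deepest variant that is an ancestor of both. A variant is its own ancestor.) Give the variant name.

Answer: Iota

Derivation:
Path from root to Kappa: Iota -> Kappa
  ancestors of Kappa: {Iota, Kappa}
Path from root to Mu: Iota -> Mu
  ancestors of Mu: {Iota, Mu}
Common ancestors: {Iota}
Walk up from Mu: Mu (not in ancestors of Kappa), Iota (in ancestors of Kappa)
Deepest common ancestor (LCA) = Iota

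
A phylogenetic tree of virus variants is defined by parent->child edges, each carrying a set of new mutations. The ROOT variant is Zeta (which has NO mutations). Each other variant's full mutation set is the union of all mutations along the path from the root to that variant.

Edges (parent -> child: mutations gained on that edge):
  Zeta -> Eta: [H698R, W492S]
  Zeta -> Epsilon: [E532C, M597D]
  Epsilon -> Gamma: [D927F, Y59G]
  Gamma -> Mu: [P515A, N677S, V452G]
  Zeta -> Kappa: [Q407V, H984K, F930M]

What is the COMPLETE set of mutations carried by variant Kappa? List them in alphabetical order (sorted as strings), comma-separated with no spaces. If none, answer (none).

Answer: F930M,H984K,Q407V

Derivation:
At Zeta: gained [] -> total []
At Kappa: gained ['Q407V', 'H984K', 'F930M'] -> total ['F930M', 'H984K', 'Q407V']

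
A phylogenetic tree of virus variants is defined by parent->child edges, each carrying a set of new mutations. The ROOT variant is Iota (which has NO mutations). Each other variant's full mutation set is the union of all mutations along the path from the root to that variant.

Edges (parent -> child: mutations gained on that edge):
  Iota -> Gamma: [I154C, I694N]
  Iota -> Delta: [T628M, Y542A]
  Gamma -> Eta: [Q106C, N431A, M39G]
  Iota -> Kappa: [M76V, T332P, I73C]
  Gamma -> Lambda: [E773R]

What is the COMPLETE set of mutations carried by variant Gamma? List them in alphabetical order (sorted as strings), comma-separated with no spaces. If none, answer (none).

At Iota: gained [] -> total []
At Gamma: gained ['I154C', 'I694N'] -> total ['I154C', 'I694N']

Answer: I154C,I694N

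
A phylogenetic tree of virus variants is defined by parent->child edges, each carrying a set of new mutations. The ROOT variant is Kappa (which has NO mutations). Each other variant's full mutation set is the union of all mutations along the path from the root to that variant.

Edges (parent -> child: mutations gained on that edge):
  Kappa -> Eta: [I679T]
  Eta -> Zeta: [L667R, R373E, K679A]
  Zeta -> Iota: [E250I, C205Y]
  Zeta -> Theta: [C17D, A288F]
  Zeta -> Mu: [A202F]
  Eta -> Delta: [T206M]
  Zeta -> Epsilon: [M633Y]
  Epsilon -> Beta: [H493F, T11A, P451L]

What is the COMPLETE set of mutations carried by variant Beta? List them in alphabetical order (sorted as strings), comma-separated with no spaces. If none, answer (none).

Answer: H493F,I679T,K679A,L667R,M633Y,P451L,R373E,T11A

Derivation:
At Kappa: gained [] -> total []
At Eta: gained ['I679T'] -> total ['I679T']
At Zeta: gained ['L667R', 'R373E', 'K679A'] -> total ['I679T', 'K679A', 'L667R', 'R373E']
At Epsilon: gained ['M633Y'] -> total ['I679T', 'K679A', 'L667R', 'M633Y', 'R373E']
At Beta: gained ['H493F', 'T11A', 'P451L'] -> total ['H493F', 'I679T', 'K679A', 'L667R', 'M633Y', 'P451L', 'R373E', 'T11A']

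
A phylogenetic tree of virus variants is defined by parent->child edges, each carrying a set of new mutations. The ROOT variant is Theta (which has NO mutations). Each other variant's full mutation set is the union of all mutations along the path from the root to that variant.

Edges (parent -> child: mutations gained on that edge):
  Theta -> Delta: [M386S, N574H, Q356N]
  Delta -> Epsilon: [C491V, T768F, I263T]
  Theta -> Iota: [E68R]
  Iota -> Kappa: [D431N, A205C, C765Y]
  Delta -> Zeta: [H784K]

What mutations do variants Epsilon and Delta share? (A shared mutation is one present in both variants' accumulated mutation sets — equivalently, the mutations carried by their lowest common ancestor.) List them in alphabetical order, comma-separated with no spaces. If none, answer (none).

Accumulating mutations along path to Epsilon:
  At Theta: gained [] -> total []
  At Delta: gained ['M386S', 'N574H', 'Q356N'] -> total ['M386S', 'N574H', 'Q356N']
  At Epsilon: gained ['C491V', 'T768F', 'I263T'] -> total ['C491V', 'I263T', 'M386S', 'N574H', 'Q356N', 'T768F']
Mutations(Epsilon) = ['C491V', 'I263T', 'M386S', 'N574H', 'Q356N', 'T768F']
Accumulating mutations along path to Delta:
  At Theta: gained [] -> total []
  At Delta: gained ['M386S', 'N574H', 'Q356N'] -> total ['M386S', 'N574H', 'Q356N']
Mutations(Delta) = ['M386S', 'N574H', 'Q356N']
Intersection: ['C491V', 'I263T', 'M386S', 'N574H', 'Q356N', 'T768F'] ∩ ['M386S', 'N574H', 'Q356N'] = ['M386S', 'N574H', 'Q356N']

Answer: M386S,N574H,Q356N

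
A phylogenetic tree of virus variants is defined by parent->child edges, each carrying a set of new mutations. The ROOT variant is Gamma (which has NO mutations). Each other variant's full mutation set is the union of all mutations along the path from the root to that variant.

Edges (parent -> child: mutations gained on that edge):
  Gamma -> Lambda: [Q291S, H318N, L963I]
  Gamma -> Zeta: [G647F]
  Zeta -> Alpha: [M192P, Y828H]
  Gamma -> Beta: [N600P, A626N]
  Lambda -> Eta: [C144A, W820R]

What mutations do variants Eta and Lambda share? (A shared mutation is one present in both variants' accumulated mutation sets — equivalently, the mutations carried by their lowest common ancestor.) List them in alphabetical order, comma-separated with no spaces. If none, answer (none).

Accumulating mutations along path to Eta:
  At Gamma: gained [] -> total []
  At Lambda: gained ['Q291S', 'H318N', 'L963I'] -> total ['H318N', 'L963I', 'Q291S']
  At Eta: gained ['C144A', 'W820R'] -> total ['C144A', 'H318N', 'L963I', 'Q291S', 'W820R']
Mutations(Eta) = ['C144A', 'H318N', 'L963I', 'Q291S', 'W820R']
Accumulating mutations along path to Lambda:
  At Gamma: gained [] -> total []
  At Lambda: gained ['Q291S', 'H318N', 'L963I'] -> total ['H318N', 'L963I', 'Q291S']
Mutations(Lambda) = ['H318N', 'L963I', 'Q291S']
Intersection: ['C144A', 'H318N', 'L963I', 'Q291S', 'W820R'] ∩ ['H318N', 'L963I', 'Q291S'] = ['H318N', 'L963I', 'Q291S']

Answer: H318N,L963I,Q291S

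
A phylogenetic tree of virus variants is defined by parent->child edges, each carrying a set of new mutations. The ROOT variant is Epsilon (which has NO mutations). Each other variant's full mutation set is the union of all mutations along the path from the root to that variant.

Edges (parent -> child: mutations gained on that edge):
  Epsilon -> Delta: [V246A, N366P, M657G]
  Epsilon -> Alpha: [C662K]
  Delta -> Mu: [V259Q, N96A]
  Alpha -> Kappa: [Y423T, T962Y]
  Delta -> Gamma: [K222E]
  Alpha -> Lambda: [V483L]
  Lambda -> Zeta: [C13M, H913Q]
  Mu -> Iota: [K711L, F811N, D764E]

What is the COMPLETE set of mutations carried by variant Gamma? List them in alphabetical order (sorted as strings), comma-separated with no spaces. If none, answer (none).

At Epsilon: gained [] -> total []
At Delta: gained ['V246A', 'N366P', 'M657G'] -> total ['M657G', 'N366P', 'V246A']
At Gamma: gained ['K222E'] -> total ['K222E', 'M657G', 'N366P', 'V246A']

Answer: K222E,M657G,N366P,V246A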